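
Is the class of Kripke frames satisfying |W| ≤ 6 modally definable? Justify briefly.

Any modally definable frame class is closed under disjoint unions.
Any modal formula valid on each of 7 disjoint one-world frames is valid on their disjoint union (validity is preserved under disjoint unions). Each one-world frame has |W|=1≤6, but the union has |W|=7.
So no modal formula (or set of formulas) defines exactly the |W|≤6 frames.

No — not modally definable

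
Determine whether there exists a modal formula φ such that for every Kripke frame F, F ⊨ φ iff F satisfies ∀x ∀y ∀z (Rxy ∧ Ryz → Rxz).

Yes, by □p → □□p

The condition is transitivity. A defining modal formula is □p → □□p.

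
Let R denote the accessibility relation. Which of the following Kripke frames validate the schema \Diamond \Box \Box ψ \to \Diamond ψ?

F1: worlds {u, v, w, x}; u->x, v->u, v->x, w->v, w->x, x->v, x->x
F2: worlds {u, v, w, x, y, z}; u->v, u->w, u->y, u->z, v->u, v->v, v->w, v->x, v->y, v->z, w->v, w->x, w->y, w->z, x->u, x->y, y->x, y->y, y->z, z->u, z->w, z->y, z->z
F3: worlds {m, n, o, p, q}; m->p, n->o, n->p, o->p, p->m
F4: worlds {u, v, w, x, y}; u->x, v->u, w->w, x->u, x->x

Frame correspondent (Sahlqvist): \forall x \forall y (xRy \to \exists w (y R^2 w \wedge xRw)) — i.e. a generalized confluence (Geach) condition.
F1: satisfies the condition.
F2: satisfies the condition.
F3: fails — nRo but no w with oR²w and nRw.
F4: satisfies the condition.

F1, F2, F4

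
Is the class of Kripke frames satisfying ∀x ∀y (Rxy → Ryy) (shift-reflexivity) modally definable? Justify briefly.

This is a Sahlqvist condition; the T□ axiom □(□r → r) defines it.

Definable; □(□r → r) defines it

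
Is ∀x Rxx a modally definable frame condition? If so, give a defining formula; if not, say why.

Yes: it is reflexivity, defined by the T schema □q → q.
Suppose □q→q is valid. At any x set V(q)={w : Rxw}. Then □q holds at x, so q holds at x, i.e. Rxx.

Yes, by □q → q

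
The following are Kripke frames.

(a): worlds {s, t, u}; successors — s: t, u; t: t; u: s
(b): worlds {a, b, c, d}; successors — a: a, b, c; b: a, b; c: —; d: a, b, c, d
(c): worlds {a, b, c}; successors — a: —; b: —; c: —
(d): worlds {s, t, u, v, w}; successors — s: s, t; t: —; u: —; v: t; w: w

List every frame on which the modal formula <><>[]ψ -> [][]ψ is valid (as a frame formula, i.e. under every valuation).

(c)

Frame correspondent (Sahlqvist): forall x forall y forall z ((x R^2 y & x R^2 z) -> exists w (yRw & z = w)) — i.e. a generalized confluence (Geach) condition.
(a): fails — sR²s, sR²s but no w with sRw and s=w.
(b): fails — aR²b, aR²c but no w with bRw and c=w.
(c): ✓.
(d): fails — sR²t, sR²s but no w* with tRw* and s=w*.
Valid on: (c).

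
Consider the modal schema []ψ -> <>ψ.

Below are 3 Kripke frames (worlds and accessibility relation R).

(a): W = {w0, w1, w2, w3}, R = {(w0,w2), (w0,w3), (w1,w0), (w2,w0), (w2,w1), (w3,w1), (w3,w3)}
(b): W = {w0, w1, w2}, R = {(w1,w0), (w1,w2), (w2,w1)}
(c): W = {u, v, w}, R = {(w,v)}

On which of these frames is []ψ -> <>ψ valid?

(a)

This is the axiom for seriality; its first-order frame correspondent is forall x exists y Rxy.
(a): condition met.
(b): fails — world w0 has no successor.
(c): fails — world u has no successor.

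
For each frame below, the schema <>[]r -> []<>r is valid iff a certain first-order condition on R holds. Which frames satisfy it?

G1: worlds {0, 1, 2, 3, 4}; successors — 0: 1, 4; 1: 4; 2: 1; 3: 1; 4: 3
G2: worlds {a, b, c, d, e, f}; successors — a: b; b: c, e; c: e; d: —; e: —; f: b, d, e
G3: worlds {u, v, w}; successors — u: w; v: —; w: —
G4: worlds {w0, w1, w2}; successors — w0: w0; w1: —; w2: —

G4

Frame correspondent (Sahlqvist): forall x forall y forall z (Rxy & Rxz -> exists w (Ryw & Rzw)) — i.e. convergence.
G1: fails — R01 and R04 but 1 and 4 have no common successor.
G2: fails — Rbc and Rbe but c and e have no common successor.
G3: fails — Ruw and Ruw but w and w have no common successor.
G4: satisfies the condition.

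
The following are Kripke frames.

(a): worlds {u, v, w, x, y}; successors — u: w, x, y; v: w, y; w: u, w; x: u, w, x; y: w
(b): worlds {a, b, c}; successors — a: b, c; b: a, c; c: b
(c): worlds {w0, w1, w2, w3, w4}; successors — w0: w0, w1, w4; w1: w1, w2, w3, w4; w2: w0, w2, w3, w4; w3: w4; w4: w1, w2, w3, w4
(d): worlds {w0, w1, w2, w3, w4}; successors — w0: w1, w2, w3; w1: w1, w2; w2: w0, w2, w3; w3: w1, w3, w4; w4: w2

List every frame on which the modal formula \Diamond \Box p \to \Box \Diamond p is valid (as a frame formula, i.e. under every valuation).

(a), (c)

The schema corresponds to convergence: \forall x \forall y \forall z (Rxy \wedge Rxz \to \exists w (Ryw \wedge Rzw)).
(a): ✓.
(b): fails — Rab and Rac but b and c have no common successor.
(c): ✓.
(d): fails — Rw3w4 and Rw3w3 but w4 and w3 have no common successor.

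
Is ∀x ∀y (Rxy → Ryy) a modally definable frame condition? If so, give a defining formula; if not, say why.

Yes — defined by □(□r → r)

The condition is shift-reflexivity. A defining modal formula is □(□r → r).
Suppose □(□r→r) is valid. Take Rxy and set V(r)={w : Ryw}. Then at y, □r holds; since □(□r→r) at x, □r→r at y, so r at y, i.e. Ryy.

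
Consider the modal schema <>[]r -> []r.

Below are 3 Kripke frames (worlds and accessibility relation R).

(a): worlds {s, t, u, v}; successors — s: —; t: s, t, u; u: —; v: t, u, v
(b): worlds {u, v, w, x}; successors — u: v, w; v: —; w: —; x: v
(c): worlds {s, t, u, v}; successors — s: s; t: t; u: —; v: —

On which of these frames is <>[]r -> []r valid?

(c)

Frame correspondent (Sahlqvist): forall x forall y forall z (Rxy & Rxz -> Ryz) — i.e. the Euclidean property.
(a): fails — Rts and Rts but not Rss.
(b): fails — Ruv and Ruv but not Rvv.
(c): satisfies the condition.
Valid on: (c).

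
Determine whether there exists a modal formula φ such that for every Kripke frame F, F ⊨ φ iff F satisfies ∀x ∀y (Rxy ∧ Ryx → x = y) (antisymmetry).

Any modally definable frame class is closed under surjective bounded morphisms.
The 8-cycle (worlds w0,w1,w2,w3,w4,w5,w6,w7 with w0→w1→w2→w3→w4→w5→w6→w7→w0) is antisymmetric. Sending even-indexed worlds to s and odd-indexed worlds to t is a surjective bounded morphism onto the two-world frame with s↔t, which is not antisymmetric.
So no modal formula (or set of formulas) defines exactly the antisymmetric frames.

Not definable by any modal formula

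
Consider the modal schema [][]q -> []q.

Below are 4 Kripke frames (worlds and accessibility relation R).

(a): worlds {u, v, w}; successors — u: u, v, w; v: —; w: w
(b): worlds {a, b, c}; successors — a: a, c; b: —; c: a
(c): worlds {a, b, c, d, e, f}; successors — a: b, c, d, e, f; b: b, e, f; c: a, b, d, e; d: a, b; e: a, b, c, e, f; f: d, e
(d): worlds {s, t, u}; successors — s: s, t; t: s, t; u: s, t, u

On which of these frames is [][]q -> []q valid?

(a), (b), (d)

Frame correspondent (Sahlqvist): forall x forall y (Rxy -> exists z (Rxz & Rzy)) — i.e. density.
(a): condition met.
(b): condition met.
(c): fails — Rda but no z with Rdz and Rza.
(d): condition met.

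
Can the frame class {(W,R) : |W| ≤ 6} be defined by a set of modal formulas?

No — not modally definable

If a class were modally definable it would be closed under disjoint unions (Goldblatt–Thomason).
Any modal formula valid on each of 7 disjoint one-world frames is valid on their disjoint union (validity is preserved under disjoint unions). Each one-world frame has |W|=1≤6, but the union has |W|=7.
Hence having at most 6 worlds is not modally definable.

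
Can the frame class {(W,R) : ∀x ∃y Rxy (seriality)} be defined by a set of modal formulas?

Yes — defined by □p → ◇p

Yes: it is seriality, defined by the D schema □p → ◇p.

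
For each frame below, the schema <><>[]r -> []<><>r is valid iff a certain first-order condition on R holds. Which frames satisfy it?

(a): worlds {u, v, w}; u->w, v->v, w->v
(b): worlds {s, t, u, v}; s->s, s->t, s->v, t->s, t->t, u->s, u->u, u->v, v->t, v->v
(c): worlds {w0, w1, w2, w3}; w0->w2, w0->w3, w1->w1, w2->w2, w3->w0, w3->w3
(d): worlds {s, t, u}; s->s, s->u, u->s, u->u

Frame correspondent (Sahlqvist): forall x forall y forall z ((x R^2 y & xRz) -> exists w (yRw & z R^2 w)) — i.e. a generalized confluence (Geach) condition.
(a): condition met.
(b): condition met.
(c): fails — w0R²w3, w0Rw2 but no w with w3Rw and w2R²w.
(d): condition met.
Valid on: (a), (b), (d).

(a), (b), (d)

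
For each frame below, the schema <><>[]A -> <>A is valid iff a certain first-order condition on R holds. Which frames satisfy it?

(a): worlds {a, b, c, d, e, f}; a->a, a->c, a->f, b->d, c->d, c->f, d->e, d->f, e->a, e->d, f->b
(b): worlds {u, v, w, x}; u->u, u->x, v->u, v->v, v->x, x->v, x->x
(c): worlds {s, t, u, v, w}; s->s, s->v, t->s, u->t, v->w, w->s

(b)

The schema corresponds to a generalized confluence (Geach) condition: forall x forall y (x R^2 y -> exists w (yRw & xRw)).
(a): fails — aR²b but no w with bRw and aRw.
(b): holds.
(c): fails — sR²v but no w* with vRw* and sRw*.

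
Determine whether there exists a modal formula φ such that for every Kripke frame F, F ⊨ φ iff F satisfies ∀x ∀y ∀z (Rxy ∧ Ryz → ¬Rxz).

Any modally definable frame class is closed under surjective bounded morphisms.
The 3-cycle (worlds s,t,u with s→t→u→s) is intransitive. Mapping every world to a single reflexive point • is a surjective bounded morphism; the reflexive point is not intransitive (R••∧R•• but R••).
So the class is not modally definable.

No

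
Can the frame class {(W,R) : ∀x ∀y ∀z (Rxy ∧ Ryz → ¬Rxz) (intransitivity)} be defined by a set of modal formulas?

If a class were modally definable it would be closed under surjective bounded morphisms (Goldblatt–Thomason).
The 7-cycle (worlds a,b,c,d,e,f,g with a→b→c→d→e→f→g→a) is intransitive. Mapping every world to a single reflexive point • is a surjective bounded morphism; the reflexive point is not intransitive (R••∧R•• but R••).
So the class is not modally definable.

No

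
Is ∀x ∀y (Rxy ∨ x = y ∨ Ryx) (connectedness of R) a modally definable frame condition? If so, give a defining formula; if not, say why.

Modal frame validity is preserved under disjoint unions.
Take 4 disjoint single-world reflexive frames: each is trivially connected, but their disjoint union has 4 worlds with no edge between distinct components, so it is not connected.
So the class is not modally definable.

No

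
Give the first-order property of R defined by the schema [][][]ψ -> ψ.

This is a Sahlqvist (Geach-type) schema ◇^0□^3ψ → □^0◇^0ψ.
First-order correspondent: forall x exists w (x R^3 w & x = w).

forall x exists w (x R^3 w & x = w)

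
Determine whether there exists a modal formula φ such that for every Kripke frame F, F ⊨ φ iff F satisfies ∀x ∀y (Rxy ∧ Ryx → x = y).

No

If a class were modally definable it would be closed under surjective bounded morphisms (Goldblatt–Thomason).
The 6-cycle (worlds s,t,u,v,w,x with s→t→u→v→w→x→s) is antisymmetric. Sending even-indexed worlds to a and odd-indexed worlds to b is a surjective bounded morphism onto the two-world frame with a↔b, which is not antisymmetric.
Hence antisymmetry is not modally definable.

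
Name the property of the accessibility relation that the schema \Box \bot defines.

□⊥ is valid iff no world has any successor (otherwise □⊥ fails at any world with one).

Emptiness of R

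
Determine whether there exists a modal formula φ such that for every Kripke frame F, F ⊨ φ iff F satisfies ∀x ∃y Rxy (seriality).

Yes: it is seriality, defined by the D schema □r → ◇r.
Suppose □r→◇r is valid. At any x set V(r)=W. Then □r at x, so ◇r at x, so x has a successor.

Yes — defined by □r → ◇r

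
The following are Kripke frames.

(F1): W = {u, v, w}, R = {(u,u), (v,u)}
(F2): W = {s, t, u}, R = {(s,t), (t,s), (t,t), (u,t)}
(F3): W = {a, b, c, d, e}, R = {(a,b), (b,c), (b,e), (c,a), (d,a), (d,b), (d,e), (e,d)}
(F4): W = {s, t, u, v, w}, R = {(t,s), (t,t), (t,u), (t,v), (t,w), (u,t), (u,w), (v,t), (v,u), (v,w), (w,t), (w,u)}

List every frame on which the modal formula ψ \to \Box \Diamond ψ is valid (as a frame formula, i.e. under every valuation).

none

Frame correspondent (Sahlqvist): \forall x \forall y (Rxy \to Ryx) — i.e. symmetry.
(F1): fails — Rvu but not Ruv.
(F2): fails — Rut but not Rtu.
(F3): fails — Rbc but not Rcb.
(F4): fails — Rvw but not Rwv.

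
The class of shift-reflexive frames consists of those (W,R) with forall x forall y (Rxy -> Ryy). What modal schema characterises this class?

□(□s → s)

This is shift-reflexivity; the standard corresponding axiom is T□: □(□s → s).
Suppose □(□s→s) is valid. Take Rxy and set V(s)={w : Ryw}. Then at y, □s holds; since □(□s→s) at x, □s→s at y, so s at y, i.e. Ryy.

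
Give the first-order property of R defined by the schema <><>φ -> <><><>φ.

forall x forall y (x R^2 y -> exists w (y = w & x R^3 w))

This is a Sahlqvist (Geach-type) schema ◇^2□^0φ → □^0◇^3φ.
First-order correspondent: forall x forall y (x R^2 y -> exists w (y = w & x R^3 w)).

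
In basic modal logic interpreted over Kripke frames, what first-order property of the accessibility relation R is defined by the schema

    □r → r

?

Suppose □r→r is valid. At any x set V(r)={w : Rxw}. Then □r holds at x, so r holds at x, i.e. Rxx.
The converse is a direct semantic check.
So the correspondent is reflexivity.

reflexivity: ∀x Rxx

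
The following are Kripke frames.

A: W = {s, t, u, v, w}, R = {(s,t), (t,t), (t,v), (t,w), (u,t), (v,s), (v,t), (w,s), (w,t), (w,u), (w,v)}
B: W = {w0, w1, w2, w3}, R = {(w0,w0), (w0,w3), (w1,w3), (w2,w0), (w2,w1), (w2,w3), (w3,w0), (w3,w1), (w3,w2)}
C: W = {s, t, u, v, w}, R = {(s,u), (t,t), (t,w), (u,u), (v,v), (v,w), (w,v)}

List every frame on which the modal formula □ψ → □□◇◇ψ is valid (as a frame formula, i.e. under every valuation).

This is the axiom for a generalized confluence (Geach) condition; its first-order frame correspondent is ∀x ∀z (xR²z → ∃w (xRw ∧ zR²w)).
A: condition met.
B: fails — w1R²w1 but no w with w1Rw and w1R²w.
C: condition met.
Valid on: A, C.

A, C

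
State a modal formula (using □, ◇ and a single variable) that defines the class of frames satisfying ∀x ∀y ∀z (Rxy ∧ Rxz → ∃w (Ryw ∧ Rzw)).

◇□p → □◇p

The condition is convergence. The .2 schema ◇□p → □◇p defines it.
Suppose ◇□p→□◇p is valid. Take Rxy, Rxz and set V(p)={w : Ryw}. Then □p at y so ◇□p at x, so □◇p at x, so ◇p at z, giving w with Rzw and Ryw.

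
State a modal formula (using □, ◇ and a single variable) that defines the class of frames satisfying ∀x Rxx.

□r → r

A defining formula is □r → r (the T axiom).
Suppose □r→r is valid. At any x set V(r)={w : Rxw}. Then □r holds at x, so r holds at x, i.e. Rxx.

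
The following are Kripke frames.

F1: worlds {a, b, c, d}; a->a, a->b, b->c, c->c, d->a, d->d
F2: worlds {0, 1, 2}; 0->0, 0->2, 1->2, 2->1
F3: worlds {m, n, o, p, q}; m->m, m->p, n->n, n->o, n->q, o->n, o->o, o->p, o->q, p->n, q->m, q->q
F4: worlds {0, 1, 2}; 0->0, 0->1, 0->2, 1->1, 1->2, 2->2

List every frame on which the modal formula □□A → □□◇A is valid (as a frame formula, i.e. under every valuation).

This is the axiom for a generalized confluence (Geach) condition; its first-order frame correspondent is ∀x ∀z (xR²z → ∃w (xR²w ∧ zRw)).
F1: fails — dR²b but no w with dR²w and bRw.
F2: fails — 1R²1 but no w with 1R²w and 1Rw.
F3: fails — qR²p but no w with qR²w and pRw.
F4: holds.

F4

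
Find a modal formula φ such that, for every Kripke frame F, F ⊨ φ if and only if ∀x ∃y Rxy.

□q → ◇q

The condition is seriality. The D schema □q → ◇q defines it.
Suppose □q→◇q is valid. At any x set V(q)=W. Then □q at x, so ◇q at x, so x has a successor.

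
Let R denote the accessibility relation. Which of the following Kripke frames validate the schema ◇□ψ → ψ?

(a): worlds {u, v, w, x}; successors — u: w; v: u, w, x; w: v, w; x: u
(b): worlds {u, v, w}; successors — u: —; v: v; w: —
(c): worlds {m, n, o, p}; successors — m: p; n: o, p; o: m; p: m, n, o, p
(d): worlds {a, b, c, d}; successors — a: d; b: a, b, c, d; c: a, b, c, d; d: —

This is the axiom for symmetry; its first-order frame correspondent is ∀x ∀y (Rxy → Ryx).
(a): fails — Ruw but not Rwu.
(b): condition met.
(c): fails — Rom but not Rmo.
(d): fails — Rcd but not Rdc.
Valid on: (b).

(b)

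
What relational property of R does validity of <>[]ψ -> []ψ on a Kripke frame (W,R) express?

This schema is equivalent to the 5 axiom ◇ψ → □◇ψ.
Its frame correspondent is the Euclidean property — forall x forall y forall z (Rxy & Rxz -> Ryz).

the Euclidean property: forall x forall y forall z (Rxy & Rxz -> Ryz)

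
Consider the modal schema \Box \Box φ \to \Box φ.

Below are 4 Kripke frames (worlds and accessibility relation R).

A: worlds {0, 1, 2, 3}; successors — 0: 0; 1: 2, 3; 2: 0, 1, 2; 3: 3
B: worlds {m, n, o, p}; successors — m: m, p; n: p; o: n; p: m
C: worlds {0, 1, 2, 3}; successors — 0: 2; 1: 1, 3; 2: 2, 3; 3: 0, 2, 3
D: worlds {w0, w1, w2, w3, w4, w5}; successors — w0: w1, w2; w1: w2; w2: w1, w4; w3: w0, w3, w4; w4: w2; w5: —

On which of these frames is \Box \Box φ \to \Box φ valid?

A, C

Frame correspondent (Sahlqvist): \forall x \forall y (Rxy \to \exists z (Rxz \wedge Rzy)) — i.e. density.
A: ✓.
B: fails — Ron but no z with Roz and Rzn.
C: ✓.
D: fails — Rw1w2 but no z with Rw1z and Rzw2.
Valid on: A, C.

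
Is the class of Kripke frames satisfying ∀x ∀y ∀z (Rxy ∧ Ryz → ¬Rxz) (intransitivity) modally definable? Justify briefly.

Not modally definable

Any modally definable frame class is closed under surjective bounded morphisms.
The 3-cycle (worlds s,t,u with s→t→u→s) is intransitive. Mapping every world to a single reflexive point • is a surjective bounded morphism; the reflexive point is not intransitive (R••∧R•• but R••).
So the class is not modally definable.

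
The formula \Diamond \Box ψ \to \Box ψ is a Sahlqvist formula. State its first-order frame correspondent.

The Euclidean property

This schema is equivalent to the 5 axiom ◇ψ → □◇ψ.
Its frame correspondent is the Euclidean property — \forall x \forall y \forall z (Rxy \wedge Rxz \to Ryz).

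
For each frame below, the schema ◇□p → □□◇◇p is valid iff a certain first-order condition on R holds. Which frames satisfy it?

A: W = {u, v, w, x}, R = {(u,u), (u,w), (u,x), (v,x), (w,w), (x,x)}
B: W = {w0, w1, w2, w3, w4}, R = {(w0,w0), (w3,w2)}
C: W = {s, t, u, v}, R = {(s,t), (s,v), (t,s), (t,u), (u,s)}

B

The schema corresponds to a generalized confluence (Geach) condition: ∀x ∀y ∀z ((xRy ∧ xR²z) → ∃w (yRw ∧ zR²w)).
A: fails — uRw, uR²x but no t with wRt and xR²t.
B: satisfies the condition.
C: fails — sRt, sR²u but no w with tRw and uR²w.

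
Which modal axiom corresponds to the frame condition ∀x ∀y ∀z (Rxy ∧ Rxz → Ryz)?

◇s → □◇s

The condition is the Euclidean property. The 5 schema ◇s → □◇s defines it.
Suppose ◇s→□◇s is valid. Take Rxy, Rxz and set V(s)={y}. Then ◇s at x, so □◇s at x, so ◇s at z, so some w with Rzw has s; w=y, i.e. Rzy. By symmetry of the argument, Ryz.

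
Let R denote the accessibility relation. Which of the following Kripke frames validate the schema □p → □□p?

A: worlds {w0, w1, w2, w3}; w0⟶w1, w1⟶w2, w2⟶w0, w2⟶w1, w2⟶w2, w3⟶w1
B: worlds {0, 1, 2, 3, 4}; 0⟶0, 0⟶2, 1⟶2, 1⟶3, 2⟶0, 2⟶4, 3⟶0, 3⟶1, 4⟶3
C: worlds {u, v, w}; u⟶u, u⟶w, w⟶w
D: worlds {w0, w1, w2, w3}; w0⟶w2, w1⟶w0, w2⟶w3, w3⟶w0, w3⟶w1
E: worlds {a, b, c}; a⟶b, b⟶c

C

The schema corresponds to transitivity: ∀x ∀y ∀z (Rxy ∧ Ryz → Rxz).
A: fails — Rw1w2 and Rw2w1 but not Rw1w1.
B: fails — R02 and R24 but not R04.
C: condition met.
D: fails — Rw1w0 and Rw0w2 but not Rw1w2.
E: fails — Rab and Rbc but not Rac.
Valid on: C.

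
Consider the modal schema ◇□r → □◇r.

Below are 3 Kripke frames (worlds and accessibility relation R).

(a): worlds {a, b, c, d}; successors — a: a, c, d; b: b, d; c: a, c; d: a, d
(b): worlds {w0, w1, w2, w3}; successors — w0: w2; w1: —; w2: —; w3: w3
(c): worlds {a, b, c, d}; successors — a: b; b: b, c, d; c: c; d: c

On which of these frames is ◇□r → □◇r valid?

Frame correspondent (Sahlqvist): ∀x ∀y ∀z (Rxy ∧ Rxz → ∃w (Ryw ∧ Rzw)) — i.e. convergence.
(a): satisfies the condition.
(b): fails — Rw0w2 and Rw0w2 but w2 and w2 have no common successor.
(c): satisfies the condition.

(a), (c)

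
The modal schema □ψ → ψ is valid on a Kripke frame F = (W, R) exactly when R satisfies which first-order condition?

Suppose □ψ→ψ is valid. At any x set V(ψ)={w : Rxw}. Then □ψ holds at x, so ψ holds at x, i.e. Rxx.

reflexivity: ∀x Rxx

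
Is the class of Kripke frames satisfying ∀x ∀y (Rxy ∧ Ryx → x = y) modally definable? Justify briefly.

Not modally definable

Modal frame validity is preserved under surjective bounded morphisms.
The 8-cycle (worlds a,b,c,d,e,f,g,h with a→b→c→d→e→f→g→h→a) is antisymmetric. Sending even-indexed worlds to • and odd-indexed worlds to ∘ is a surjective bounded morphism onto the two-world frame with •↔∘, which is not antisymmetric.
So no modal formula (or set of formulas) defines exactly the antisymmetric frames.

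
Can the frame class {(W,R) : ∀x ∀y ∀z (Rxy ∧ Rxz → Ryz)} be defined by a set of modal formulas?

Definable; ◇r → □◇r defines it

Yes: it is the Euclidean property, defined by the 5 schema ◇r → □◇r.
Suppose ◇r→□◇r is valid. Take Rxy, Rxz and set V(r)={y}. Then ◇r at x, so □◇r at x, so ◇r at z, so some w with Rzw has r; w=y, i.e. Rzy. By symmetry of the argument, Ryz.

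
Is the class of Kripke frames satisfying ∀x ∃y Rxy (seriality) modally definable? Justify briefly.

Definable; □q → ◇q defines it

The condition is seriality. A defining modal formula is □q → ◇q.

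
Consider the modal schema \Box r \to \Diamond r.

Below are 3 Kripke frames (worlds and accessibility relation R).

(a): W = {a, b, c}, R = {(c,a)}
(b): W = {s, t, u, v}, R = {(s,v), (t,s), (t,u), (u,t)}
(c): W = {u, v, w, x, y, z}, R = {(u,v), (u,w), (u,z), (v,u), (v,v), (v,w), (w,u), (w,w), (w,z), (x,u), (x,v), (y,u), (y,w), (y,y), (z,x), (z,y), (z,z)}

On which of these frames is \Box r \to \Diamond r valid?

(c)

The schema corresponds to seriality: \forall x \exists y Rxy.
(a): fails — world a has no successor.
(b): fails — world v has no successor.
(c): satisfies the condition.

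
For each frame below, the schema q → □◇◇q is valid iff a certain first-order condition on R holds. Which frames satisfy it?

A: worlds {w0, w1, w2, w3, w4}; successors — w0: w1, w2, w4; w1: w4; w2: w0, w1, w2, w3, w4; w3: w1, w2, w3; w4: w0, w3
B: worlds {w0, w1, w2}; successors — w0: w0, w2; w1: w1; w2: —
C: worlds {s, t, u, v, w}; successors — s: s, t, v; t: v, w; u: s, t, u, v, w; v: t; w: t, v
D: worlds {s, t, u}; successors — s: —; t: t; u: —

D

This is the axiom for a generalized confluence (Geach) condition; its first-order frame correspondent is ∀x ∀z (xRz → ∃w (x = w ∧ zR²w)).
A: fails — w0Rw4 but no w with w0=w and w4R²w.
B: fails — w0Rw2 but no w with w0=w and w2R²w.
C: fails — sRt but no w* with s=w* and tR²w*.
D: satisfies the condition.
Valid on: D.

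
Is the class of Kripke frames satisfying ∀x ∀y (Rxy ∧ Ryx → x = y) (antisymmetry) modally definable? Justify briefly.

If a class were modally definable it would be closed under surjective bounded morphisms (Goldblatt–Thomason).
The 6-cycle (worlds a,b,c,d,e,f with a→b→c→d→e→f→a) is antisymmetric. Sending even-indexed worlds to s and odd-indexed worlds to t is a surjective bounded morphism onto the two-world frame with s↔t, which is not antisymmetric.
Hence antisymmetry is not modally definable.

No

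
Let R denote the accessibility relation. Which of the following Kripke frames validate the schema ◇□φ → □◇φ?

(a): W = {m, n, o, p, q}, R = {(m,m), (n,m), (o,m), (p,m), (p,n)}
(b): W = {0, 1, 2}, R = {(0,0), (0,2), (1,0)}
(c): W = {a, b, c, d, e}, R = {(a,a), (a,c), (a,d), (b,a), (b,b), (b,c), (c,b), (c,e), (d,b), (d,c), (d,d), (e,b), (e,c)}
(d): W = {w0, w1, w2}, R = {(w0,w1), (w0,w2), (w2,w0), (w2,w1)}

The schema corresponds to convergence: ∀x ∀y ∀z (Rxy ∧ Rxz → ∃w (Ryw ∧ Rzw)).
(a): holds.
(b): fails — R00 and R02 but 0 and 2 have no common successor.
(c): fails — Raa and Rac but a and c have no common successor.
(d): fails — Rw0w1 and Rw0w1 but w1 and w1 have no common successor.
Valid on: (a).

(a)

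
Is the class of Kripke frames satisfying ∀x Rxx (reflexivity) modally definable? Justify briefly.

Yes: it is reflexivity, defined by the T schema □r → r.

Definable; □r → r defines it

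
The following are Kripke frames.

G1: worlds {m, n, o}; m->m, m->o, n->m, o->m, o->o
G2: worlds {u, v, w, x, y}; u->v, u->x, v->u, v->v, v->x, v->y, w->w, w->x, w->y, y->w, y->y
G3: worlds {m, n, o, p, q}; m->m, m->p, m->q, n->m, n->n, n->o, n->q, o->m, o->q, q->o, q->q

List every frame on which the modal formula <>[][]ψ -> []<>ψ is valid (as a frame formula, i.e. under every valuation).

Frame correspondent (Sahlqvist): forall x forall y forall z ((xRy & xRz) -> exists w (y R^2 w & zRw)) — i.e. a generalized confluence (Geach) condition.
G1: ✓.
G2: fails — uRv, uRx but no t with vR²t and xRt.
G3: fails — mRm, mRp but no w with mR²w and pRw.
Valid on: G1.

G1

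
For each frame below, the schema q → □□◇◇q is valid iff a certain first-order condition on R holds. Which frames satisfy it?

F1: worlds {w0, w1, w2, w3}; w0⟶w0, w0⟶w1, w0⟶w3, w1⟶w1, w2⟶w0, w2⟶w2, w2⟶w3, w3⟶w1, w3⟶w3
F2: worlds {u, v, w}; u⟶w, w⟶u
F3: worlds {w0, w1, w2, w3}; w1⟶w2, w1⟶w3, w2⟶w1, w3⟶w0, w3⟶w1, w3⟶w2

This is the axiom for a generalized confluence (Geach) condition; its first-order frame correspondent is ∀x ∀z (xR²z → ∃w (x = w ∧ zR²w)).
F1: fails — w0R²w1 but no w with w0=w and w1R²w.
F2: satisfies the condition.
F3: fails — w1R²w0 but no w with w1=w and w0R²w.
Valid on: F2.

F2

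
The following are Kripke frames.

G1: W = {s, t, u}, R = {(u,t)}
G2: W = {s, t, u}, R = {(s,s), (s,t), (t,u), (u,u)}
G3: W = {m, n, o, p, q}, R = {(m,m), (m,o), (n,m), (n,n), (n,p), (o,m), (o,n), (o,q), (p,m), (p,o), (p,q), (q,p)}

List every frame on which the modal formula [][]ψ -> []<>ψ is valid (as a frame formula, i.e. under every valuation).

G2, G3

This is the axiom for a generalized confluence (Geach) condition; its first-order frame correspondent is forall x forall z (xRz -> exists w (x R^2 w & zRw)).
G1: fails — uRt but no w with uR²w and tRw.
G2: ✓.
G3: ✓.
Valid on: G2, G3.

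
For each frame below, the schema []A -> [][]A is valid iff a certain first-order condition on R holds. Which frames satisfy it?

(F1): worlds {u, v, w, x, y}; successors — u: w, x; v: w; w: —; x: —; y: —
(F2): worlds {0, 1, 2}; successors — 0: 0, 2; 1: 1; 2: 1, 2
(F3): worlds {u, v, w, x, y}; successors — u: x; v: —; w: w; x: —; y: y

This is the axiom for transitivity; its first-order frame correspondent is forall x forall y forall z (Rxy & Ryz -> Rxz).
(F1): satisfies the condition.
(F2): fails — R02 and R21 but not R01.
(F3): satisfies the condition.

(F1), (F3)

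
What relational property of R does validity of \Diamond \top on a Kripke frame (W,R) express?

This is a form of the D axiom.
It corresponds to seriality: \forall x \exists y Rxy.

Seriality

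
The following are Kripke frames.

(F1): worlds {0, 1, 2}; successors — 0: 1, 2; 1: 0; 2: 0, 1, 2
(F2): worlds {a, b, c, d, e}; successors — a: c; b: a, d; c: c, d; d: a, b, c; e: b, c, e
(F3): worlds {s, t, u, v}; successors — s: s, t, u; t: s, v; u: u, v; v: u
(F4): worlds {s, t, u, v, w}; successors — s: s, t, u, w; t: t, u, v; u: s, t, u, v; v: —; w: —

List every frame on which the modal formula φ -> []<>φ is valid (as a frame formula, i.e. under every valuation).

The schema corresponds to symmetry: forall x forall y (Rxy -> Ryx).
(F1): fails — R21 but not R12.
(F2): fails — Reb but not Rbe.
(F3): fails — Rtv but not Rvt.
(F4): fails — Ruv but not Rvu.

none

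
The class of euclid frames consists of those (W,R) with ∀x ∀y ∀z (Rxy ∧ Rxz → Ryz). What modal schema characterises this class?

A defining formula is ◇s → □◇s (the 5 axiom).
Suppose ◇s→□◇s is valid. Take Rxy, Rxz and set V(s)={y}. Then ◇s at x, so □◇s at x, so ◇s at z, so some w with Rzw has s; w=y, i.e. Rzy. By symmetry of the argument, Ryz.

◇s → □◇s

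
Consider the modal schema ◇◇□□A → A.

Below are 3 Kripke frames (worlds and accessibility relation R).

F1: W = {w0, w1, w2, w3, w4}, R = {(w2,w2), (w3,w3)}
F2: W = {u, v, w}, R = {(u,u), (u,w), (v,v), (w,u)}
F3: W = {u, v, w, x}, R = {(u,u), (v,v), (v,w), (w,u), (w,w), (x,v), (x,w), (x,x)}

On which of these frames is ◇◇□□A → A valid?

F1, F2

The schema corresponds to a generalized confluence (Geach) condition: ∀x ∀y (xR²y → ∃w (yR²w ∧ x = w)).
F1: condition met.
F2: condition met.
F3: fails — vR²u but no t with uR²t and v=t.
Valid on: F1, F2.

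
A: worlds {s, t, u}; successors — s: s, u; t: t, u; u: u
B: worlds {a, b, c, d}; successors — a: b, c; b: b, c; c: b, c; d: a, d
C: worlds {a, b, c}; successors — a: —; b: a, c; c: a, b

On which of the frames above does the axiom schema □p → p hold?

A

This is the axiom for reflexivity; its first-order frame correspondent is ∀x Rxx.
A: holds.
B: fails — world a does not see itself.
C: fails — world a does not see itself.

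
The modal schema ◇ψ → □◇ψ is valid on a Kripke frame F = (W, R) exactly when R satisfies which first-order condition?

the Euclidean property: ∀x ∀y ∀z (Rxy ∧ Rxz → Ryz)

This schema is the 5 axiom.
It corresponds to the Euclidean property: ∀x ∀y ∀z (Rxy ∧ Rxz → Ryz).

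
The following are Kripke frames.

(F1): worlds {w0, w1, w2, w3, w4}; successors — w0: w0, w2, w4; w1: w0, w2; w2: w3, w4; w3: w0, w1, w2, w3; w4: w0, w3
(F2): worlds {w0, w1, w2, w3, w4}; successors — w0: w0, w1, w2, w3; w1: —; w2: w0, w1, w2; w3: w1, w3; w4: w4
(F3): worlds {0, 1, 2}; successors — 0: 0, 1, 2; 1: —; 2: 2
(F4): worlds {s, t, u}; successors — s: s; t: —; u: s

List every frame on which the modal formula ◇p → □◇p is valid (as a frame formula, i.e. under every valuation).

This is the axiom for the Euclidean property; its first-order frame correspondent is ∀x ∀y ∀z (Rxy ∧ Rxz → Ryz).
(F1): fails — Rw0w4 and Rw0w4 but not Rw4w4.
(F2): fails — Rw0w1 and Rw0w1 but not Rw1w1.
(F3): fails — R01 and R00 but not R10.
(F4): satisfies the condition.

(F4)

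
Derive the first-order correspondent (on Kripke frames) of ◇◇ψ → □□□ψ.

∀x ∀y ∀z ((xR²y ∧ xR³z) → ∃w (y = w ∧ z = w))

This is a Sahlqvist (Geach-type) schema ◇^2□^0ψ → □^3◇^0ψ.
Minimal-valuation argument: fix x; take any y with xR^2y and any z with xR^3z. Set V(ψ) to the set of worlds R-reachable from y in exactly 0 steps. Then □^0ψ holds at y, so the antecedent holds at x; validity forces ◇^0ψ at z, giving a w with zR^0w and yR^0w.
First-order correspondent: ∀x ∀y ∀z ((xR²y ∧ xR³z) → ∃w (y = w ∧ z = w)).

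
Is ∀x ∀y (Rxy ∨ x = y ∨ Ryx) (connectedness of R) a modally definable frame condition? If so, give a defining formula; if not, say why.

Not definable by any modal formula

Any modally definable frame class is closed under disjoint unions.
Take 4 disjoint single-world reflexive frames: each is trivially connected, but their disjoint union has 4 worlds with no edge between distinct components, so it is not connected.
Hence connectedness of R is not modally definable.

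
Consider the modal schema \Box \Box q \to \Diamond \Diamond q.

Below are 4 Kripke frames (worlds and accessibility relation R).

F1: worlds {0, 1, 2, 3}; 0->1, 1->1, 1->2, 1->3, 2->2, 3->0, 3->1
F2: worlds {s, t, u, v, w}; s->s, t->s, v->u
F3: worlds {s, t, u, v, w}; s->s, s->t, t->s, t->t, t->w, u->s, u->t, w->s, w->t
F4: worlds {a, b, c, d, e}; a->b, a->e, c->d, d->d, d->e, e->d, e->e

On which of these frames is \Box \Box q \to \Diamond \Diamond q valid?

Frame correspondent (Sahlqvist): \forall x \exists w (x R^2 w \wedge x R^2 w) — i.e. a generalized confluence (Geach) condition.
F1: ✓.
F2: fails — at u but no w* with uR²w* and uR²w*.
F3: fails — at v but no w* with vR²w* and vR²w*.
F4: fails — at b but no w with bR²w and bR²w.
Valid on: F1.

F1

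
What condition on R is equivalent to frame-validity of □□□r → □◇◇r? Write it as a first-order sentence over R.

This is a Sahlqvist (Geach-type) schema ◇^0□^3r → □^1◇^2r.
First-order correspondent: ∀x ∀z (xRz → ∃w (xR³w ∧ zR²w)).

∀x ∀z (xRz → ∃w (xR³w ∧ zR²w))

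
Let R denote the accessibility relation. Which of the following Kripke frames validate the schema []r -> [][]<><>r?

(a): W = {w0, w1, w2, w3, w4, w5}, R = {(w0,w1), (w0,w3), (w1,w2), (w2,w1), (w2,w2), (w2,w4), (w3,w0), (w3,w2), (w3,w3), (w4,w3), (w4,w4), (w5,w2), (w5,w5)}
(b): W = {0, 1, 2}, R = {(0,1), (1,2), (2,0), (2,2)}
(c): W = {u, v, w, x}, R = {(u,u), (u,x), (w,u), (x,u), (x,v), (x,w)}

Frame correspondent (Sahlqvist): forall x forall z (x R^2 z -> exists w (xRw & z R^2 w)) — i.e. a generalized confluence (Geach) condition.
(a): satisfies the condition.
(b): satisfies the condition.
(c): fails — uR²v but no t with uRt and vR²t.
Valid on: (a), (b).

(a), (b)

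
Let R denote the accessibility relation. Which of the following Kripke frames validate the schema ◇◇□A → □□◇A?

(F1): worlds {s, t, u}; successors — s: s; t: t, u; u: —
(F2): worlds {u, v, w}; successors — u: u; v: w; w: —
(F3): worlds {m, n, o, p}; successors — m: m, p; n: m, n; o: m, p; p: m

(F2), (F3)

The schema corresponds to a generalized confluence (Geach) condition: ∀x ∀y ∀z ((xR²y ∧ xR²z) → ∃w (yRw ∧ zRw)).
(F1): fails — tR²t, tR²u but no w with tRw and uRw.
(F2): holds.
(F3): holds.
Valid on: (F2), (F3).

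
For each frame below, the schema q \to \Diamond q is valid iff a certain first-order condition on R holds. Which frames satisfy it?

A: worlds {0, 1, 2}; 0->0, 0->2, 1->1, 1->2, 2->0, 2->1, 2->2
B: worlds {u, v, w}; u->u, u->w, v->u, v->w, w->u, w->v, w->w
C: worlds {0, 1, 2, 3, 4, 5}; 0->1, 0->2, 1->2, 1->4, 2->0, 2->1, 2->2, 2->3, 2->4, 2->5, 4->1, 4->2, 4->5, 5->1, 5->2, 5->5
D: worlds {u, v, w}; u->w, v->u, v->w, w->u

A

This is the axiom for reflexivity; its first-order frame correspondent is \forall x Rxx.
A: ✓.
B: fails — world v does not see itself.
C: fails — world 0 does not see itself.
D: fails — world u does not see itself.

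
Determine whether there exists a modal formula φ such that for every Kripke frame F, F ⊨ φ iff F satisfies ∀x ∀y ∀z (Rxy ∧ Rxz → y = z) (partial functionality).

This is a Sahlqvist condition; the CD axiom ◇r → □r defines it.
Suppose ◇r→□r is valid. Take Rxy, Rxz and set V(r)={y}. Then ◇r at x, so □r at x, so r at z, i.e. z=y.

Yes, by ◇r → □r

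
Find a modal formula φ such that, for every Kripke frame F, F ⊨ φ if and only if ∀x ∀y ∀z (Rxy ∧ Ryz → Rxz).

□s → □□s

A defining formula is □s → □□s (the 4 axiom).
Suppose □s→□□s is valid. Take Rxy, Ryz and set V(s)={w : Rxw}. Then □s at x, so □□s at x, so □s at y, so s at z, i.e. Rxz.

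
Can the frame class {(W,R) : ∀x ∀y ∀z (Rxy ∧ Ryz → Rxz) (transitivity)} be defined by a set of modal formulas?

Definable; □r → □□r defines it

The condition is transitivity. A defining modal formula is □r → □□r.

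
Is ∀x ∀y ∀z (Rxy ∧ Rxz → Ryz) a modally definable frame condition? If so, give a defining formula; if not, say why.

Yes — defined by ◇q → □◇q

Yes: it is the Euclidean property, defined by the 5 schema ◇q → □◇q.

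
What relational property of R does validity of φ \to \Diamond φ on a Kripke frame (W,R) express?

This is a form of the T axiom.
It corresponds to reflexivity: \forall x Rxx.

reflexivity: \forall x Rxx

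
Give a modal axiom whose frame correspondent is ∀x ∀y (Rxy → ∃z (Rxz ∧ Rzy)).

□□s → □s

The condition is density. The C4 schema □□s → □s defines it.
Suppose □□s→□s is valid. Take Rxy and set V(s)={w : xR²w}. Then □□s at x, so □s at x, so s at y, i.e. ∃z(Rxz∧Rzy).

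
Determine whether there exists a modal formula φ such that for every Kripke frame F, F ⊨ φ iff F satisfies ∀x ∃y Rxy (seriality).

Yes: it is seriality, defined by the D schema □p → ◇p.

Definable; □p → ◇p defines it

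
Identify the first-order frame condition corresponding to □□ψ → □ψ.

density

Suppose □□ψ→□ψ is valid. Take Rxy and set V(ψ)={w : xR²w}. Then □□ψ at x, so □ψ at x, so ψ at y, i.e. ∃z(Rxz∧Rzy).
Conversely, any frame satisfying ∀x ∀y (Rxy → ∃z (Rxz ∧ Rzy)) validates the schema.
So the correspondent is density.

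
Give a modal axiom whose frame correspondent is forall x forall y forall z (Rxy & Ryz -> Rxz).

A defining formula is □p → □□p (the 4 axiom).
Suppose □p→□□p is valid. Take Rxy, Ryz and set V(p)={w : Rxw}. Then □p at x, so □□p at x, so □p at y, so p at z, i.e. Rxz.

□p → □□p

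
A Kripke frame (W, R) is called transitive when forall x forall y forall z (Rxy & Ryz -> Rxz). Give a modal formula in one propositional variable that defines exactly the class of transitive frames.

A defining formula is □s → □□s (the 4 axiom).
Suppose □s→□□s is valid. Take Rxy, Ryz and set V(s)={w : Rxw}. Then □s at x, so □□s at x, so □s at y, so s at z, i.e. Rxz.

□s → □□s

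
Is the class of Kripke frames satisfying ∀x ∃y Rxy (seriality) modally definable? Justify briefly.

Yes: it is seriality, defined by the D schema □p → ◇p.

Yes — defined by □p → ◇p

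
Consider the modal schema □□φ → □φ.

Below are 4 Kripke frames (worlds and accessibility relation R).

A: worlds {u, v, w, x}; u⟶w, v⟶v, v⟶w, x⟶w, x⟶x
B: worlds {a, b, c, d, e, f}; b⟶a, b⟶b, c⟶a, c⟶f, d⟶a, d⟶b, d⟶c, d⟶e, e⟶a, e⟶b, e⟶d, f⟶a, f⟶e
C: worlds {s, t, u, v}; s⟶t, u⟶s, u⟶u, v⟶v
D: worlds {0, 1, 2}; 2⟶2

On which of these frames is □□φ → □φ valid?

D

This is the axiom for density; its first-order frame correspondent is ∀x ∀y (Rxy → ∃z (Rxz ∧ Rzy)).
A: fails — Ruw but no z with Ruz and Rzw.
B: fails — Rdc but no z with Rdz and Rzc.
C: fails — Rst but no z with Rsz and Rzt.
D: holds.
Valid on: D.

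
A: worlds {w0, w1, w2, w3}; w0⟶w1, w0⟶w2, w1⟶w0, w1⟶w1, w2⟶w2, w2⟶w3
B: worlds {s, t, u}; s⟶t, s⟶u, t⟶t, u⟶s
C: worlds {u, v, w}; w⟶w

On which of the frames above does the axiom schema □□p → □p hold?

A, C

This is the axiom for density; its first-order frame correspondent is ∀x ∀y (Rxy → ∃z (Rxz ∧ Rzy)).
A: holds.
B: fails — Rsu but no z with Rsz and Rzu.
C: holds.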